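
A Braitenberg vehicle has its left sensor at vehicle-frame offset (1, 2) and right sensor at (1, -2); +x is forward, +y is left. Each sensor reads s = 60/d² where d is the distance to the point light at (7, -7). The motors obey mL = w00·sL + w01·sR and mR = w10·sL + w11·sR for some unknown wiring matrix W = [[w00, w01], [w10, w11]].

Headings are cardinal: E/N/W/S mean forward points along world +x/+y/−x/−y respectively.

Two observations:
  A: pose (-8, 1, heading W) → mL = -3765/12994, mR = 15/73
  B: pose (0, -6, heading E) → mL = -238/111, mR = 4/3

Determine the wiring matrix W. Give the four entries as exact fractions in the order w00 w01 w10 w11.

-1 -1/2 1 0

obs A: pose=(-8,1,W) → sL=15/73, sR=15/89, mL=-3765/12994, mR=15/73
obs B: pose=(0,-6,E) → sL=4/3, sR=60/37, mL=-238/111, mR=4/3
sensor matrix S = [[15/73, 15/89], [4/3, 60/37]]; det S = 26080/240389
solve [mL_A; mL_B] = S·[w00; w01] and [mR_A; mR_B] = S·[w10; w11]:
  w00 = -1, w01 = -1/2, w10 = 1, w11 = 0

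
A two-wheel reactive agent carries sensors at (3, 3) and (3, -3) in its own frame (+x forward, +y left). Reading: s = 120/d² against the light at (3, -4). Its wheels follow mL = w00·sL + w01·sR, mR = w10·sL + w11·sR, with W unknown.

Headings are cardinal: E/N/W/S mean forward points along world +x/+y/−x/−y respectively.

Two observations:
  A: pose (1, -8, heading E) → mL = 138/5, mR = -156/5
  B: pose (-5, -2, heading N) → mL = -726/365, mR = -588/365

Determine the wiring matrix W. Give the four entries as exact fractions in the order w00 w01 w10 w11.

obs A: pose=(1,-8,E) → sL=60, sR=12/5, mL=138/5, mR=-156/5
obs B: pose=(-5,-2,N) → sL=60/73, sR=12/5, mL=-726/365, mR=-588/365
sensor matrix S = [[60, 12/5], [60/73, 12/5]]; det S = 10368/73
solve [mL_A; mL_B] = S·[w00; w01] and [mR_A; mR_B] = S·[w10; w11]:
  w00 = 1/2, w01 = -1, w10 = -1/2, w11 = -1/2

1/2 -1 -1/2 -1/2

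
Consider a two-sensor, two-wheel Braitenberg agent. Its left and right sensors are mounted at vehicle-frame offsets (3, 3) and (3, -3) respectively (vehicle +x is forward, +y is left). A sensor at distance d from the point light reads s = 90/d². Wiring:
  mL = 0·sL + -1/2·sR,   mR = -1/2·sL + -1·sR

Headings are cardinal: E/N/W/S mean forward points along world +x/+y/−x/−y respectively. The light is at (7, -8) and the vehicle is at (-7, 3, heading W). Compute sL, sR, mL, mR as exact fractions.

90/353 18/97 -9/97 -10719/34241

left sensor world pos  = (-10, 0); dL² = 353
right sensor world pos = (-10, 6); dR² = 485
sL = 90/353 = 90/353
sR = 90/485 = 18/97
mL = 0·sL + -1/2·sR = -9/97
mR = -1/2·sL + -1·sR = -10719/34241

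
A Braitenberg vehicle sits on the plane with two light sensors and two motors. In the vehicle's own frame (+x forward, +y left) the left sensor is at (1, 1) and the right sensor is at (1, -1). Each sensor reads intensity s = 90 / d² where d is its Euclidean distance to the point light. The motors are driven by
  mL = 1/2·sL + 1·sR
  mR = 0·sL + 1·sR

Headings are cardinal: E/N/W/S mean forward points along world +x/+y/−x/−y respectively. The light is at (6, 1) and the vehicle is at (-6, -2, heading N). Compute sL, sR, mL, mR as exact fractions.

left sensor world pos  = (-7, -1); dL² = 173
right sensor world pos = (-5, -1); dR² = 125
sL = 90/173 = 90/173
sR = 90/125 = 18/25
mL = 1/2·sL + 1·sR = 4239/4325
mR = 0·sL + 1·sR = 18/25

90/173 18/25 4239/4325 18/25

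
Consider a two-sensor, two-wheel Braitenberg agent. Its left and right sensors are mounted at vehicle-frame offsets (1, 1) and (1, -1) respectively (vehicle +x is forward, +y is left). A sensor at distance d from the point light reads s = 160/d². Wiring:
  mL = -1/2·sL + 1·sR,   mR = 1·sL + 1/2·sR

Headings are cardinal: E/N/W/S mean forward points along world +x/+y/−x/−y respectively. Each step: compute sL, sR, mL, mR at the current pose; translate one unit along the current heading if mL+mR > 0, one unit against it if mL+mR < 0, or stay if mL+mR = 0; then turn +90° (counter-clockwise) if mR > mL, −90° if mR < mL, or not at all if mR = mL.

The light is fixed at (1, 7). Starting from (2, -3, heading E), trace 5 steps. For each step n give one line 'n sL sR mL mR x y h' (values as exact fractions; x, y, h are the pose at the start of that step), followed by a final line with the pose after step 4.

0 32/17 32/25 144/425 1072/425 2 -3 E
1 80/41 16/9 296/369 1048/369 3 -3 N
2 160/101 32/13 2192/1313 3696/1313 3 -2 W
3 20/13 8/5 54/65 152/65 2 -2 S
4 32/17 32/25 144/425 1072/425 2 -3 E
final 3 -3 N

n=0: pose=(2,-3,E); sL=32/17, sR=32/25; mL=144/425, mR=1072/425; mL+mR=1216/425 → advance +1; mR−mL=928/425 → turn +1·90°
n=1: pose=(3,-3,N); sL=80/41, sR=16/9; mL=296/369, mR=1048/369; mL+mR=448/123 → advance +1; mR−mL=752/369 → turn +1·90°
n=2: pose=(3,-2,W); sL=160/101, sR=32/13; mL=2192/1313, mR=3696/1313; mL+mR=5888/1313 → advance +1; mR−mL=1504/1313 → turn +1·90°
n=3: pose=(2,-2,S); sL=20/13, sR=8/5; mL=54/65, mR=152/65; mL+mR=206/65 → advance +1; mR−mL=98/65 → turn +1·90°
n=4: pose=(2,-3,E); sL=32/17, sR=32/25; mL=144/425, mR=1072/425; mL+mR=1216/425 → advance +1; mR−mL=928/425 → turn +1·90°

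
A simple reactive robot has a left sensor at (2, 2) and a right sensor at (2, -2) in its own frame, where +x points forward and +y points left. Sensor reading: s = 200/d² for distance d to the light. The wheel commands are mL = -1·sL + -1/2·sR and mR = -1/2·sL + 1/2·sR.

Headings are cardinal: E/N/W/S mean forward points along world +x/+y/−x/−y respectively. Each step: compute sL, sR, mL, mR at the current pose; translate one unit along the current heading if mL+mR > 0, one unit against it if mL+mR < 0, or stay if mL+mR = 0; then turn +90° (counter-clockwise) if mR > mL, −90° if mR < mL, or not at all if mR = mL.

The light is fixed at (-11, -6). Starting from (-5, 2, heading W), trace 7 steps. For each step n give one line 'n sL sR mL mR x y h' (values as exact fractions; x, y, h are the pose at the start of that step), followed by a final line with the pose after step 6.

0 50/13 50/29 -1775/377 -400/377 -5 2 W
1 200/117 200/61 -23900/7137 5600/7137 -4 2 S
2 100/101 20/13 -2310/1313 360/1313 -4 3 E
3 200/137 40/37 -10140/5069 -960/5069 -5 3 N
4 50/13 50/29 -1775/377 -400/377 -5 2 W
5 200/117 200/61 -23900/7137 5600/7137 -4 2 S
6 100/101 20/13 -2310/1313 360/1313 -4 3 E
final -5 3 N

n=0: pose=(-5,2,W); sL=50/13, sR=50/29; mL=-1775/377, mR=-400/377; mL+mR=-75/13 → advance -1; mR−mL=1375/377 → turn +1·90°
n=1: pose=(-4,2,S); sL=200/117, sR=200/61; mL=-23900/7137, mR=5600/7137; mL+mR=-100/39 → advance -1; mR−mL=29500/7137 → turn +1·90°
n=2: pose=(-4,3,E); sL=100/101, sR=20/13; mL=-2310/1313, mR=360/1313; mL+mR=-150/101 → advance -1; mR−mL=2670/1313 → turn +1·90°
n=3: pose=(-5,3,N); sL=200/137, sR=40/37; mL=-10140/5069, mR=-960/5069; mL+mR=-300/137 → advance -1; mR−mL=9180/5069 → turn +1·90°
n=4: pose=(-5,2,W); sL=50/13, sR=50/29; mL=-1775/377, mR=-400/377; mL+mR=-75/13 → advance -1; mR−mL=1375/377 → turn +1·90°
n=5: pose=(-4,2,S); sL=200/117, sR=200/61; mL=-23900/7137, mR=5600/7137; mL+mR=-100/39 → advance -1; mR−mL=29500/7137 → turn +1·90°
n=6: pose=(-4,3,E); sL=100/101, sR=20/13; mL=-2310/1313, mR=360/1313; mL+mR=-150/101 → advance -1; mR−mL=2670/1313 → turn +1·90°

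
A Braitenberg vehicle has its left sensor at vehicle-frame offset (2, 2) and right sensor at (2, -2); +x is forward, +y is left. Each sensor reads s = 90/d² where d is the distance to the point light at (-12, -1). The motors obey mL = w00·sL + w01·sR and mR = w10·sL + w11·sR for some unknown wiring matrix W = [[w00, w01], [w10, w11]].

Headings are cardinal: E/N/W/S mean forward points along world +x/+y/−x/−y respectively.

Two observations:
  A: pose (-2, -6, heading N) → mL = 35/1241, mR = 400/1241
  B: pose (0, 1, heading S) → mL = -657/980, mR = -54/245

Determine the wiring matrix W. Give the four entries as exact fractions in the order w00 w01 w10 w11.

obs A: pose=(-2,-6,N) → sL=90/73, sR=10/17, mL=35/1241, mR=400/1241
obs B: pose=(0,1,S) → sL=45/98, sR=9/10, mL=-657/980, mR=-54/245
sensor matrix S = [[90/73, 10/17], [45/98, 9/10]]; det S = 51048/60809
solve [mL_A; mL_B] = S·[w00; w01] and [mR_A; mR_B] = S·[w10; w11]:
  w00 = 1/2, w01 = -1, w10 = 1/2, w11 = -1/2

1/2 -1 1/2 -1/2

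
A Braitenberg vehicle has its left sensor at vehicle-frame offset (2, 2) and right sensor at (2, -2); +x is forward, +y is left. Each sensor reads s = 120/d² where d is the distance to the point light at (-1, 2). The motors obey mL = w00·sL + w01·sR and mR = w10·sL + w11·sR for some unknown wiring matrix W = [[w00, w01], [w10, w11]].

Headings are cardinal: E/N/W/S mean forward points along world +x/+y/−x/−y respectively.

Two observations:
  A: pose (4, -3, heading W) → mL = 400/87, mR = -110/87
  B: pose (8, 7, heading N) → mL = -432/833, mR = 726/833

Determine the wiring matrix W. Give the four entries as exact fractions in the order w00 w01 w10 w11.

obs A: pose=(4,-3,W) → sL=60/29, sR=20/3, mL=400/87, mR=-110/87
obs B: pose=(8,7,N) → sL=60/49, sR=12/17, mL=-432/833, mR=726/833
sensor matrix S = [[60/29, 20/3], [60/49, 12/17]]; det S = -161920/24157
solve [mL_A; mL_B] = S·[w00; w01] and [mR_A; mR_B] = S·[w10; w11]:
  w00 = -1, w01 = 1, w10 = 1, w11 = -1/2

-1 1 1 -1/2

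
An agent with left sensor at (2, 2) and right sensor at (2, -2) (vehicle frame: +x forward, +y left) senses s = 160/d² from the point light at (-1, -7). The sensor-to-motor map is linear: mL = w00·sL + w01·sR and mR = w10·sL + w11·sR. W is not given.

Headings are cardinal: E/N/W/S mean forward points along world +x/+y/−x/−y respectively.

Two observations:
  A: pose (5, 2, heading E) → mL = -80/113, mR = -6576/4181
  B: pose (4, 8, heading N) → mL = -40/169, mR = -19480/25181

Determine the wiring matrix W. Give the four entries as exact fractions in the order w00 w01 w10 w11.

0 -1/2 -1 -1/2

obs A: pose=(5,2,E) → sL=32/37, sR=160/113, mL=-80/113, mR=-6576/4181
obs B: pose=(4,8,N) → sL=80/149, sR=80/169, mL=-40/169, mR=-19480/25181
sensor matrix S = [[32/37, 160/113], [80/149, 80/169]]; det S = -36935680/105281761
solve [mL_A; mL_B] = S·[w00; w01] and [mR_A; mR_B] = S·[w10; w11]:
  w00 = 0, w01 = -1/2, w10 = -1, w11 = -1/2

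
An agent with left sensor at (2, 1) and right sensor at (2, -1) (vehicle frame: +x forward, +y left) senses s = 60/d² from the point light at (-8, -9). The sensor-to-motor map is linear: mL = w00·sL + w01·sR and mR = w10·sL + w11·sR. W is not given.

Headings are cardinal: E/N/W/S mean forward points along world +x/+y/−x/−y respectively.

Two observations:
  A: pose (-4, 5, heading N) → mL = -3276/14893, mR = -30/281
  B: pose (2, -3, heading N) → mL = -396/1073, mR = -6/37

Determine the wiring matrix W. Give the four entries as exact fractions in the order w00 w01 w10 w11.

obs A: pose=(-4,5,N) → sL=12/53, sR=60/281, mL=-3276/14893, mR=-30/281
obs B: pose=(2,-3,N) → sL=12/29, sR=12/37, mL=-396/1073, mR=-6/37
sensor matrix S = [[12/53, 60/281], [12/29, 12/37]]; det S = -238464/15980189
solve [mL_A; mL_B] = S·[w00; w01] and [mR_A; mR_B] = S·[w10; w11]:
  w00 = -1/2, w01 = -1/2, w10 = 0, w11 = -1/2

-1/2 -1/2 0 -1/2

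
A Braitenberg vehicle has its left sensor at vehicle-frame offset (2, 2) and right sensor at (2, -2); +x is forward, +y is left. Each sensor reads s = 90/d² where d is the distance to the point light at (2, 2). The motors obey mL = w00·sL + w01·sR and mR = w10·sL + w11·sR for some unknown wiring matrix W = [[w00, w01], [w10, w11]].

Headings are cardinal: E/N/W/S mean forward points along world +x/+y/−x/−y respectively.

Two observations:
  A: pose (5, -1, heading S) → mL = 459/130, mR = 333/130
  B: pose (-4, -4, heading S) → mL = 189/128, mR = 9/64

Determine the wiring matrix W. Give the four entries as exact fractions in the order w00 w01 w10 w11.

1 1/2 -1/2 1

obs A: pose=(5,-1,S) → sL=9/5, sR=45/13, mL=459/130, mR=333/130
obs B: pose=(-4,-4,S) → sL=9/8, sR=45/64, mL=189/128, mR=9/64
sensor matrix S = [[9/5, 45/13], [9/8, 45/64]]; det S = -2187/832
solve [mL_A; mL_B] = S·[w00; w01] and [mR_A; mR_B] = S·[w10; w11]:
  w00 = 1, w01 = 1/2, w10 = -1/2, w11 = 1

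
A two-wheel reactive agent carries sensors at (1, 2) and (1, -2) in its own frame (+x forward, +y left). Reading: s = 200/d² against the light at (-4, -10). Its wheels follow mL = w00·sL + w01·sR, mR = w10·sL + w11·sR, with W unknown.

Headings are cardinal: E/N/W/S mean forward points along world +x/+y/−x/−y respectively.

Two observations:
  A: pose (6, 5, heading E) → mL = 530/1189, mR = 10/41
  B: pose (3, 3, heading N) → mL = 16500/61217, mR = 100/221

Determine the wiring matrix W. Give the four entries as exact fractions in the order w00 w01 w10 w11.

-1/2 1 1/2 0

obs A: pose=(6,5,E) → sL=20/41, sR=20/29, mL=530/1189, mR=10/41
obs B: pose=(3,3,N) → sL=200/221, sR=200/277, mL=16500/61217, mR=100/221
sensor matrix S = [[20/41, 20/29], [200/221, 200/277]]; det S = -19792000/72787013
solve [mL_A; mL_B] = S·[w00; w01] and [mR_A; mR_B] = S·[w10; w11]:
  w00 = -1/2, w01 = 1, w10 = 1/2, w11 = 0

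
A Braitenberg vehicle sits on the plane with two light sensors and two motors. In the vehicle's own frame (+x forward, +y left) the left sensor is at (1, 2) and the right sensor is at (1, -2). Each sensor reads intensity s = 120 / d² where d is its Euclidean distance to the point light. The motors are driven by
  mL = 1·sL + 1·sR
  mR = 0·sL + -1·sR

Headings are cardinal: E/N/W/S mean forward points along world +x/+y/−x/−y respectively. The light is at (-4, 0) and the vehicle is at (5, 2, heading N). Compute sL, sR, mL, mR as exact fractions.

left sensor world pos  = (3, 3); dL² = 58
right sensor world pos = (7, 3); dR² = 130
sL = 120/58 = 60/29
sR = 120/130 = 12/13
mL = 1·sL + 1·sR = 1128/377
mR = 0·sL + -1·sR = -12/13

60/29 12/13 1128/377 -12/13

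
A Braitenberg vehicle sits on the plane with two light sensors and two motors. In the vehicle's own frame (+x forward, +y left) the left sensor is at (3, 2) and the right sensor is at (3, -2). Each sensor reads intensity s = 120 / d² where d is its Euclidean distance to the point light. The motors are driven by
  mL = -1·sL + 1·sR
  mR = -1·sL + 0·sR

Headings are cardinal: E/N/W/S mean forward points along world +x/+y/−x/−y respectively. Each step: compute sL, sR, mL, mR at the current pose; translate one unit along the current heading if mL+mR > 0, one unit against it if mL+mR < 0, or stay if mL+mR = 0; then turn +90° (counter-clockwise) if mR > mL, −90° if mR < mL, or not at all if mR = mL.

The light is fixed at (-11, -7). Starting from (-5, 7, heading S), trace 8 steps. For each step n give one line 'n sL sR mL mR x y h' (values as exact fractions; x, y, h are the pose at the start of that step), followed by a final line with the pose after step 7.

0 24/37 120/137 1152/5069 -24/37 -5 7 S
1 60/89 60/149 -3600/13261 -60/89 -5 8 W
2 120/349 8/27 -448/9423 -120/349 -4 8 N
3 30/89 30/61 840/5429 -30/89 -4 7 E
4 24/37 120/137 1152/5069 -24/37 -5 7 S
5 60/89 60/149 -3600/13261 -60/89 -5 8 W
6 120/349 8/27 -448/9423 -120/349 -4 8 N
7 30/89 30/61 840/5429 -30/89 -4 7 E
final -5 7 S

n=0: pose=(-5,7,S); sL=24/37, sR=120/137; mL=1152/5069, mR=-24/37; mL+mR=-2136/5069 → advance -1; mR−mL=-120/137 → turn -1·90°
n=1: pose=(-5,8,W); sL=60/89, sR=60/149; mL=-3600/13261, mR=-60/89; mL+mR=-12540/13261 → advance -1; mR−mL=-60/149 → turn -1·90°
n=2: pose=(-4,8,N); sL=120/349, sR=8/27; mL=-448/9423, mR=-120/349; mL+mR=-3688/9423 → advance -1; mR−mL=-8/27 → turn -1·90°
n=3: pose=(-4,7,E); sL=30/89, sR=30/61; mL=840/5429, mR=-30/89; mL+mR=-990/5429 → advance -1; mR−mL=-30/61 → turn -1·90°
n=4: pose=(-5,7,S); sL=24/37, sR=120/137; mL=1152/5069, mR=-24/37; mL+mR=-2136/5069 → advance -1; mR−mL=-120/137 → turn -1·90°
n=5: pose=(-5,8,W); sL=60/89, sR=60/149; mL=-3600/13261, mR=-60/89; mL+mR=-12540/13261 → advance -1; mR−mL=-60/149 → turn -1·90°
n=6: pose=(-4,8,N); sL=120/349, sR=8/27; mL=-448/9423, mR=-120/349; mL+mR=-3688/9423 → advance -1; mR−mL=-8/27 → turn -1·90°
n=7: pose=(-4,7,E); sL=30/89, sR=30/61; mL=840/5429, mR=-30/89; mL+mR=-990/5429 → advance -1; mR−mL=-30/61 → turn -1·90°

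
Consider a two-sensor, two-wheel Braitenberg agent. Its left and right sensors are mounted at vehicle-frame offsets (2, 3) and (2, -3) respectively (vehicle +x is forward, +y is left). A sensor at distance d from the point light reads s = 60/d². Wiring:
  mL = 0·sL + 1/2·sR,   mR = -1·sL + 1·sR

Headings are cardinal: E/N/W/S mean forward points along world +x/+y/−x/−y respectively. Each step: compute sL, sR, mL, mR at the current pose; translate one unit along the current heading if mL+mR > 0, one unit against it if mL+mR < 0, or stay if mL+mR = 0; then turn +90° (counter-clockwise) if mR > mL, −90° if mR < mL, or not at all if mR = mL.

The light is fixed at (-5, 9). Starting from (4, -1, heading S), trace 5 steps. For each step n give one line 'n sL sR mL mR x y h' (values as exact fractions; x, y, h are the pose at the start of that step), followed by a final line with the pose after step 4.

0 5/24 1/3 1/6 1/8 4 -1 S
1 12/49 60/113 30/113 1584/5537 4 -2 W
2 6/29 30/97 15/97 288/2813 3 -2 S
3 20/87 20/39 10/39 320/1131 3 -3 W
4 15/74 15/53 15/106 315/3922 2 -3 S
final 2 -4 W

n=0: pose=(4,-1,S); sL=5/24, sR=1/3; mL=1/6, mR=1/8; mL+mR=7/24 → advance +1; mR−mL=-1/24 → turn -1·90°
n=1: pose=(4,-2,W); sL=12/49, sR=60/113; mL=30/113, mR=1584/5537; mL+mR=3054/5537 → advance +1; mR−mL=114/5537 → turn +1·90°
n=2: pose=(3,-2,S); sL=6/29, sR=30/97; mL=15/97, mR=288/2813; mL+mR=723/2813 → advance +1; mR−mL=-147/2813 → turn -1·90°
n=3: pose=(3,-3,W); sL=20/87, sR=20/39; mL=10/39, mR=320/1131; mL+mR=610/1131 → advance +1; mR−mL=10/377 → turn +1·90°
n=4: pose=(2,-3,S); sL=15/74, sR=15/53; mL=15/106, mR=315/3922; mL+mR=435/1961 → advance +1; mR−mL=-120/1961 → turn -1·90°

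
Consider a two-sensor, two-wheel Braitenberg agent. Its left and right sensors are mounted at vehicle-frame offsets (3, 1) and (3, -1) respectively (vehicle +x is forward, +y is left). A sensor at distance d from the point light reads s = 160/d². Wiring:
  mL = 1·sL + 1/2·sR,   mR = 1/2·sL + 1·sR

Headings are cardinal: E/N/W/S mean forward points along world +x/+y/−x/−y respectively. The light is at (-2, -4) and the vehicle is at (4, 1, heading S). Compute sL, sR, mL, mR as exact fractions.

left sensor world pos  = (5, -2); dL² = 53
right sensor world pos = (3, -2); dR² = 29
sL = 160/53 = 160/53
sR = 160/29 = 160/29
mL = 1·sL + 1/2·sR = 8880/1537
mR = 1/2·sL + 1·sR = 10800/1537

160/53 160/29 8880/1537 10800/1537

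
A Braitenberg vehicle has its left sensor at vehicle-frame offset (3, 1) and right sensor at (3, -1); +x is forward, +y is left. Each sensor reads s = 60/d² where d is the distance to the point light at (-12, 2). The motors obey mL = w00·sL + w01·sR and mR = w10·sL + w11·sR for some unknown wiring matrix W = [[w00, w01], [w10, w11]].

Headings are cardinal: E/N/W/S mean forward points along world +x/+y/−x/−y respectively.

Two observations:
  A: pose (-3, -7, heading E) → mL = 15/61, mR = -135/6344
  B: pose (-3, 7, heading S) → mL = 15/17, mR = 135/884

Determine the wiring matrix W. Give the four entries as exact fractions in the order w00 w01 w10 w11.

obs A: pose=(-3,-7,E) → sL=15/52, sR=15/61, mL=15/61, mR=-135/6344
obs B: pose=(-3,7,S) → sL=15/26, sR=15/17, mL=15/17, mR=135/884
sensor matrix S = [[15/52, 15/61], [15/26, 15/17]]; det S = 6075/53924
solve [mL_A; mL_B] = S·[w00; w01] and [mR_A; mR_B] = S·[w10; w11]:
  w00 = 0, w01 = 1, w10 = -1/2, w11 = 1/2

0 1 -1/2 1/2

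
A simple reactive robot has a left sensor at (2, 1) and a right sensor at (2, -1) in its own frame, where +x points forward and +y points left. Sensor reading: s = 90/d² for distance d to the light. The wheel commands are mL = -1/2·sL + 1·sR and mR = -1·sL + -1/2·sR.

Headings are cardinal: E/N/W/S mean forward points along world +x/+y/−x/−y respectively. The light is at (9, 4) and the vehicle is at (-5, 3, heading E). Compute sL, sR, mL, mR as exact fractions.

left sensor world pos  = (-3, 4); dL² = 144
right sensor world pos = (-3, 2); dR² = 148
sL = 90/144 = 5/8
sR = 90/148 = 45/74
mL = -1/2·sL + 1·sR = 175/592
mR = -1·sL + -1/2·sR = -275/296

5/8 45/74 175/592 -275/296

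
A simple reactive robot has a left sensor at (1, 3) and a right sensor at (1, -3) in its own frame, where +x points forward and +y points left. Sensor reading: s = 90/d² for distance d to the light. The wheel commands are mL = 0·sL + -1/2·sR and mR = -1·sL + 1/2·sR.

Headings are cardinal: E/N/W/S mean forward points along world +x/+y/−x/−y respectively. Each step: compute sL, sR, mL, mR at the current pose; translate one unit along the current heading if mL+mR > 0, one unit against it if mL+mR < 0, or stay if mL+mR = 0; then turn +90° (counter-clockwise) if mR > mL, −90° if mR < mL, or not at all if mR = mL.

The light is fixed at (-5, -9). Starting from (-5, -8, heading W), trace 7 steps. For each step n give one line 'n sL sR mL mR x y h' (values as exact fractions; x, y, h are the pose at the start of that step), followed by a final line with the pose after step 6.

n=0: pose=(-5,-8,W); sL=18, sR=90/17; mL=-45/17, mR=-261/17; mL+mR=-18 → advance -1; mR−mL=-216/17 → turn -1·90°
n=1: pose=(-4,-8,N); sL=45/4, sR=9/2; mL=-9/4, mR=-9; mL+mR=-45/4 → advance -1; mR−mL=-27/4 → turn -1·90°
n=2: pose=(-4,-9,E); sL=90/13, sR=90/13; mL=-45/13, mR=-45/13; mL+mR=-90/13 → advance -1; mR−mL=0 → turn +0·90°
n=3: pose=(-5,-9,E); sL=9, sR=9; mL=-9/2, mR=-9/2; mL+mR=-9 → advance -1; mR−mL=0 → turn +0·90°
n=4: pose=(-6,-9,E); sL=10, sR=10; mL=-5, mR=-5; mL+mR=-10 → advance -1; mR−mL=0 → turn +0·90°
n=5: pose=(-7,-9,E); sL=9, sR=9; mL=-9/2, mR=-9/2; mL+mR=-9 → advance -1; mR−mL=0 → turn +0·90°
n=6: pose=(-8,-9,E); sL=90/13, sR=90/13; mL=-45/13, mR=-45/13; mL+mR=-90/13 → advance -1; mR−mL=0 → turn +0·90°

0 18 90/17 -45/17 -261/17 -5 -8 W
1 45/4 9/2 -9/4 -9 -4 -8 N
2 90/13 90/13 -45/13 -45/13 -4 -9 E
3 9 9 -9/2 -9/2 -5 -9 E
4 10 10 -5 -5 -6 -9 E
5 9 9 -9/2 -9/2 -7 -9 E
6 90/13 90/13 -45/13 -45/13 -8 -9 E
final -9 -9 E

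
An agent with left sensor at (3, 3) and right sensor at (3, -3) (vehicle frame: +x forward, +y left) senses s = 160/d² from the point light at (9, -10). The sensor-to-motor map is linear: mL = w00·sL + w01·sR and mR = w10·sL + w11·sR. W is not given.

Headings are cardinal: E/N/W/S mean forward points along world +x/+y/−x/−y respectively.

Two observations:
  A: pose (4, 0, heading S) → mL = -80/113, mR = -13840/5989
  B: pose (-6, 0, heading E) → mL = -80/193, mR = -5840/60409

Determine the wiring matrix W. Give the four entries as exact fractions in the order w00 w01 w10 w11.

obs A: pose=(4,0,S) → sL=160/53, sR=160/113, mL=-80/113, mR=-13840/5989
obs B: pose=(-6,0,E) → sL=160/313, sR=160/193, mL=-80/193, mR=-5840/60409
sensor matrix S = [[160/53, 160/113], [160/313, 160/193]]; det S = 643584000/361789501
solve [mL_A; mL_B] = S·[w00; w01] and [mR_A; mR_B] = S·[w10; w11]:
  w00 = 0, w01 = -1/2, w10 = -1, w11 = 1/2

0 -1/2 -1 1/2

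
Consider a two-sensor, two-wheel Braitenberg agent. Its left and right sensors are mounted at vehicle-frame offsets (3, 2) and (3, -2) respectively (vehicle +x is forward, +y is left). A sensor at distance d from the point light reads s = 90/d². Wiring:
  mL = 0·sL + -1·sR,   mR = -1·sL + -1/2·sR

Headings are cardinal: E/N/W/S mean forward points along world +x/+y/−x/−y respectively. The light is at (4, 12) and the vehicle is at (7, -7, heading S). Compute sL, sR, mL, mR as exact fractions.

90/509 18/97 -18/97 -13311/49373

left sensor world pos  = (9, -10); dL² = 509
right sensor world pos = (5, -10); dR² = 485
sL = 90/509 = 90/509
sR = 90/485 = 18/97
mL = 0·sL + -1·sR = -18/97
mR = -1·sL + -1/2·sR = -13311/49373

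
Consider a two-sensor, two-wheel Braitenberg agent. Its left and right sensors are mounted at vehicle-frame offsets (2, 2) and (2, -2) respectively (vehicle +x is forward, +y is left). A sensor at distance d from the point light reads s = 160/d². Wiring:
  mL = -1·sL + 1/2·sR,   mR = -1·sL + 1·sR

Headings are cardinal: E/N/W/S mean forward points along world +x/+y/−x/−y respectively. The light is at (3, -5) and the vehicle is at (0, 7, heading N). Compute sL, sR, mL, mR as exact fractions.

left sensor world pos  = (-2, 9); dL² = 221
right sensor world pos = (2, 9); dR² = 197
sL = 160/221 = 160/221
sR = 160/197 = 160/197
mL = -1·sL + 1/2·sR = -13840/43537
mR = -1·sL + 1·sR = 3840/43537

160/221 160/197 -13840/43537 3840/43537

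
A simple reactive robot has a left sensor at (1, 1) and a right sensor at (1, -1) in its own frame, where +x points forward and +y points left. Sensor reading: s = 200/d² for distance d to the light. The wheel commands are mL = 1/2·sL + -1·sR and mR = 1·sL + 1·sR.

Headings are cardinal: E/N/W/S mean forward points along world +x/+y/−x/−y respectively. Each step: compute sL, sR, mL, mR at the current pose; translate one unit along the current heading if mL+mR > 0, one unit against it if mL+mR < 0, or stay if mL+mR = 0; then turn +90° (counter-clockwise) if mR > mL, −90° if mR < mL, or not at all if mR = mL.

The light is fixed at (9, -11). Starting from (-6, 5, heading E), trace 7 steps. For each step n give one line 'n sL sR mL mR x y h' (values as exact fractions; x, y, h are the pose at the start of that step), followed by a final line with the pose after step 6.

0 40/97 200/421 -10980/40837 36240/40837 -6 5 E
1 100/257 100/229 -14250/58853 48600/58853 -5 5 N
2 200/481 200/549 -41300/264069 206000/264069 -5 6 W
3 50/113 25/64 -1225/7232 6025/7232 -6 6 S
4 40/97 200/421 -10980/40837 36240/40837 -6 5 E
5 100/257 100/229 -14250/58853 48600/58853 -5 5 N
6 200/481 200/549 -41300/264069 206000/264069 -5 6 W
final -6 6 S

n=0: pose=(-6,5,E); sL=40/97, sR=200/421; mL=-10980/40837, mR=36240/40837; mL+mR=60/97 → advance +1; mR−mL=47220/40837 → turn +1·90°
n=1: pose=(-5,5,N); sL=100/257, sR=100/229; mL=-14250/58853, mR=48600/58853; mL+mR=150/257 → advance +1; mR−mL=62850/58853 → turn +1·90°
n=2: pose=(-5,6,W); sL=200/481, sR=200/549; mL=-41300/264069, mR=206000/264069; mL+mR=300/481 → advance +1; mR−mL=247300/264069 → turn +1·90°
n=3: pose=(-6,6,S); sL=50/113, sR=25/64; mL=-1225/7232, mR=6025/7232; mL+mR=75/113 → advance +1; mR−mL=3625/3616 → turn +1·90°
n=4: pose=(-6,5,E); sL=40/97, sR=200/421; mL=-10980/40837, mR=36240/40837; mL+mR=60/97 → advance +1; mR−mL=47220/40837 → turn +1·90°
n=5: pose=(-5,5,N); sL=100/257, sR=100/229; mL=-14250/58853, mR=48600/58853; mL+mR=150/257 → advance +1; mR−mL=62850/58853 → turn +1·90°
n=6: pose=(-5,6,W); sL=200/481, sR=200/549; mL=-41300/264069, mR=206000/264069; mL+mR=300/481 → advance +1; mR−mL=247300/264069 → turn +1·90°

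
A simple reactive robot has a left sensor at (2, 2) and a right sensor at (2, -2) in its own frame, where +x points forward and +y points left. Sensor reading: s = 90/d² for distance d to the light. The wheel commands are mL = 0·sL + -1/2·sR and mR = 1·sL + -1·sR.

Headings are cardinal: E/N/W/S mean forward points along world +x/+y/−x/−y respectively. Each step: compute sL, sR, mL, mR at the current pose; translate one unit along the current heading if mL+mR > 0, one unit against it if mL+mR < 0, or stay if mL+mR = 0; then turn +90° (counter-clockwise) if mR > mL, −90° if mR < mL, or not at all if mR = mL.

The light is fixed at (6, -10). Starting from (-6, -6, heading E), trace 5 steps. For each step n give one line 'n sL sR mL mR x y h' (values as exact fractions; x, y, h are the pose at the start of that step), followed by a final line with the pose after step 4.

0 45/68 45/52 -45/104 -45/221 -6 -6 E
1 10/29 90/157 -45/157 -1040/4553 -7 -6 N
2 45/113 9/25 -9/50 108/2825 -7 -7 W
3 90/101 90/197 -45/197 8640/19897 -6 -7 S
4 45/58 9/10 -9/20 -18/145 -6 -8 E
final -7 -8 N

n=0: pose=(-6,-6,E); sL=45/68, sR=45/52; mL=-45/104, mR=-45/221; mL+mR=-1125/1768 → advance -1; mR−mL=405/1768 → turn +1·90°
n=1: pose=(-7,-6,N); sL=10/29, sR=90/157; mL=-45/157, mR=-1040/4553; mL+mR=-2345/4553 → advance -1; mR−mL=265/4553 → turn +1·90°
n=2: pose=(-7,-7,W); sL=45/113, sR=9/25; mL=-9/50, mR=108/2825; mL+mR=-801/5650 → advance -1; mR−mL=1233/5650 → turn +1·90°
n=3: pose=(-6,-7,S); sL=90/101, sR=90/197; mL=-45/197, mR=8640/19897; mL+mR=4095/19897 → advance +1; mR−mL=13185/19897 → turn +1·90°
n=4: pose=(-6,-8,E); sL=45/58, sR=9/10; mL=-9/20, mR=-18/145; mL+mR=-333/580 → advance -1; mR−mL=189/580 → turn +1·90°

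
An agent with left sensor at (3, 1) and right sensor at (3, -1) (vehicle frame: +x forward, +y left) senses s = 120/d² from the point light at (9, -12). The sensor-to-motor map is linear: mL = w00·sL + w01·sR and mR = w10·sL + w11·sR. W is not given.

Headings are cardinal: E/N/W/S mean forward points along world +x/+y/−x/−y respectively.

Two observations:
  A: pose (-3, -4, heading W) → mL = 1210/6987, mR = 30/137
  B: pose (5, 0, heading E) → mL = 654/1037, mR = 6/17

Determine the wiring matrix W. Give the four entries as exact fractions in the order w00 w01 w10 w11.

obs A: pose=(-3,-4,W) → sL=60/137, sR=20/51, mL=1210/6987, mR=30/137
obs B: pose=(5,0,E) → sL=12/17, sR=60/61, mL=654/1037, mR=6/17
sensor matrix S = [[60/137, 20/51], [12/17, 60/61]]; det S = 371840/2415173
solve [mL_A; mL_B] = S·[w00; w01] and [mR_A; mR_B] = S·[w10; w11]:
  w00 = -1/2, w01 = 1, w10 = 1/2, w11 = 0

-1/2 1 1/2 0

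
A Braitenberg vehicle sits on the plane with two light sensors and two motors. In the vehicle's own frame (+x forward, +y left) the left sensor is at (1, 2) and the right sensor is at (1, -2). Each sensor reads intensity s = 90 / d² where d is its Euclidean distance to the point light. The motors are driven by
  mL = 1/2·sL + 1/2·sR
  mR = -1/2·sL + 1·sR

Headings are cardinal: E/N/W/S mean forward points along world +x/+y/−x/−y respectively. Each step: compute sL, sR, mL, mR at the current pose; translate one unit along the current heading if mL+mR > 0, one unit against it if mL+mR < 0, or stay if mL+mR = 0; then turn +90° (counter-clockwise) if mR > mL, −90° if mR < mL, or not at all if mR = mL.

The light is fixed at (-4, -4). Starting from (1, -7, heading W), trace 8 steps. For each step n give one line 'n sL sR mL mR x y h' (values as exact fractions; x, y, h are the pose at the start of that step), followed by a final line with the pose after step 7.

n=0: pose=(1,-7,W); sL=90/41, sR=90/17; mL=2610/697, mR=2925/697; mL+mR=135/17 → advance +1; mR−mL=315/697 → turn +1·90°
n=1: pose=(0,-7,S); sL=45/26, sR=9/2; mL=81/26, mR=189/52; mL+mR=27/4 → advance +1; mR−mL=27/52 → turn +1·90°
n=2: pose=(0,-8,E); sL=90/29, sR=90/61; mL=4050/1769, mR=-135/1769; mL+mR=135/61 → advance +1; mR−mL=-4185/1769 → turn -1·90°
n=3: pose=(1,-8,S); sL=45/37, sR=45/17; mL=1215/629, mR=2565/1258; mL+mR=135/34 → advance +1; mR−mL=135/1258 → turn +1·90°
n=4: pose=(1,-9,E); sL=2, sR=18/17; mL=26/17, mR=1/17; mL+mR=27/17 → advance +1; mR−mL=-25/17 → turn -1·90°
n=5: pose=(2,-9,S); sL=9/10, sR=45/26; mL=171/130, mR=333/260; mL+mR=135/52 → advance +1; mR−mL=-9/260 → turn -1·90°
n=6: pose=(2,-10,W); sL=90/89, sR=90/41; mL=5850/3649, mR=6165/3649; mL+mR=135/41 → advance +1; mR−mL=315/3649 → turn +1·90°
n=7: pose=(1,-10,S); sL=45/49, sR=45/29; mL=1755/1421, mR=3105/2842; mL+mR=135/58 → advance +1; mR−mL=-405/2842 → turn -1·90°

0 90/41 90/17 2610/697 2925/697 1 -7 W
1 45/26 9/2 81/26 189/52 0 -7 S
2 90/29 90/61 4050/1769 -135/1769 0 -8 E
3 45/37 45/17 1215/629 2565/1258 1 -8 S
4 2 18/17 26/17 1/17 1 -9 E
5 9/10 45/26 171/130 333/260 2 -9 S
6 90/89 90/41 5850/3649 6165/3649 2 -10 W
7 45/49 45/29 1755/1421 3105/2842 1 -10 S
final 1 -11 W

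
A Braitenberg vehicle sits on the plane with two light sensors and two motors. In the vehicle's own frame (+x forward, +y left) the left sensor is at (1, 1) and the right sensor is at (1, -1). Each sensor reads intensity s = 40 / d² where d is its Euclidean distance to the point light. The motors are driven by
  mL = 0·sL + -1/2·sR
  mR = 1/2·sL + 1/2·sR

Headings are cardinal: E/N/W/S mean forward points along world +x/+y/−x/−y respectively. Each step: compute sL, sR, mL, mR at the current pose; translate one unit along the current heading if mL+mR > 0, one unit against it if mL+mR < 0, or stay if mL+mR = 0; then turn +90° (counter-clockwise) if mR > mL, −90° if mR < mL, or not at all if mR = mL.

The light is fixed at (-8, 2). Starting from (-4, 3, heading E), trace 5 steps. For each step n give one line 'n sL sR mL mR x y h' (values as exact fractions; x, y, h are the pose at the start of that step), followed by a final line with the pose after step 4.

0 40/29 8/5 -4/5 216/145 -4 3 E
1 2 1 -1/2 3/2 -3 3 N
2 40/17 8/5 -4/5 168/85 -3 4 W
3 20/13 4 -2 36/13 -4 4 S
4 40/29 8/5 -4/5 216/145 -4 3 E
final -3 3 N

n=0: pose=(-4,3,E); sL=40/29, sR=8/5; mL=-4/5, mR=216/145; mL+mR=20/29 → advance +1; mR−mL=332/145 → turn +1·90°
n=1: pose=(-3,3,N); sL=2, sR=1; mL=-1/2, mR=3/2; mL+mR=1 → advance +1; mR−mL=2 → turn +1·90°
n=2: pose=(-3,4,W); sL=40/17, sR=8/5; mL=-4/5, mR=168/85; mL+mR=20/17 → advance +1; mR−mL=236/85 → turn +1·90°
n=3: pose=(-4,4,S); sL=20/13, sR=4; mL=-2, mR=36/13; mL+mR=10/13 → advance +1; mR−mL=62/13 → turn +1·90°
n=4: pose=(-4,3,E); sL=40/29, sR=8/5; mL=-4/5, mR=216/145; mL+mR=20/29 → advance +1; mR−mL=332/145 → turn +1·90°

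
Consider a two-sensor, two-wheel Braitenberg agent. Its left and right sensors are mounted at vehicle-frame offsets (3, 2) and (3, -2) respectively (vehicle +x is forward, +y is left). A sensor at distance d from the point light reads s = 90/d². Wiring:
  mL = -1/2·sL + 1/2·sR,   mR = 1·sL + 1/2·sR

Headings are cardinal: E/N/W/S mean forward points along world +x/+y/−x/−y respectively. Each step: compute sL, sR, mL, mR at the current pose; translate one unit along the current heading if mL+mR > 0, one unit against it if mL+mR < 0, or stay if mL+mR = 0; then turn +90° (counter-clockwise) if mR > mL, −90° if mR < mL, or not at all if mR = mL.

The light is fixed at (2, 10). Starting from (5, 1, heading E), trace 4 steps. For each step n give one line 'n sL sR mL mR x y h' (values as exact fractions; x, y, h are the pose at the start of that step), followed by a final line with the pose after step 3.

0 18/17 90/157 -648/2669 3591/2669 5 1 E
1 9/4 5/4 -1/2 23/8 6 1 N
2 90/101 90/37 2880/3737 7875/3737 6 2 W
3 45/73 45/61 270/4453 8775/8906 5 2 S
final 5 1 E

n=0: pose=(5,1,E); sL=18/17, sR=90/157; mL=-648/2669, mR=3591/2669; mL+mR=2943/2669 → advance +1; mR−mL=27/17 → turn +1·90°
n=1: pose=(6,1,N); sL=9/4, sR=5/4; mL=-1/2, mR=23/8; mL+mR=19/8 → advance +1; mR−mL=27/8 → turn +1·90°
n=2: pose=(6,2,W); sL=90/101, sR=90/37; mL=2880/3737, mR=7875/3737; mL+mR=10755/3737 → advance +1; mR−mL=135/101 → turn +1·90°
n=3: pose=(5,2,S); sL=45/73, sR=45/61; mL=270/4453, mR=8775/8906; mL+mR=9315/8906 → advance +1; mR−mL=135/146 → turn +1·90°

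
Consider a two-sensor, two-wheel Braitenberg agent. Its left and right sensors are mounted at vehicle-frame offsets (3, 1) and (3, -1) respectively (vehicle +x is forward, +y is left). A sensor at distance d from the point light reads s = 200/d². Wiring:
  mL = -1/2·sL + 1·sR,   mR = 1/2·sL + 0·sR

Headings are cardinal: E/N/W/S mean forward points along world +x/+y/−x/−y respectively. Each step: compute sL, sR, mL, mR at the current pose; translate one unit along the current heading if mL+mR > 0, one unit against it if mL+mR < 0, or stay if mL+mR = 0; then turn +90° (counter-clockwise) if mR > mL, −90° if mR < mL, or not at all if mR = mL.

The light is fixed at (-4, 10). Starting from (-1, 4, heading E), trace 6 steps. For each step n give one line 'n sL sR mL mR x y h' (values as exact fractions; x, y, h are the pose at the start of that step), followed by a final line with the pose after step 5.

0 200/61 40/17 740/1037 100/61 -1 4 E
1 100/9 100/17 50/153 50/9 0 4 N
2 200/37 200/17 5700/629 100/37 0 5 W
3 25 10 -5/2 25/2 -1 5 N
4 8 200/9 164/9 4 -1 6 W
5 100 20 -30 50 -2 6 N
final -2 7 W

n=0: pose=(-1,4,E); sL=200/61, sR=40/17; mL=740/1037, mR=100/61; mL+mR=40/17 → advance +1; mR−mL=960/1037 → turn +1·90°
n=1: pose=(0,4,N); sL=100/9, sR=100/17; mL=50/153, mR=50/9; mL+mR=100/17 → advance +1; mR−mL=800/153 → turn +1·90°
n=2: pose=(0,5,W); sL=200/37, sR=200/17; mL=5700/629, mR=100/37; mL+mR=200/17 → advance +1; mR−mL=-4000/629 → turn -1·90°
n=3: pose=(-1,5,N); sL=25, sR=10; mL=-5/2, mR=25/2; mL+mR=10 → advance +1; mR−mL=15 → turn +1·90°
n=4: pose=(-1,6,W); sL=8, sR=200/9; mL=164/9, mR=4; mL+mR=200/9 → advance +1; mR−mL=-128/9 → turn -1·90°
n=5: pose=(-2,6,N); sL=100, sR=20; mL=-30, mR=50; mL+mR=20 → advance +1; mR−mL=80 → turn +1·90°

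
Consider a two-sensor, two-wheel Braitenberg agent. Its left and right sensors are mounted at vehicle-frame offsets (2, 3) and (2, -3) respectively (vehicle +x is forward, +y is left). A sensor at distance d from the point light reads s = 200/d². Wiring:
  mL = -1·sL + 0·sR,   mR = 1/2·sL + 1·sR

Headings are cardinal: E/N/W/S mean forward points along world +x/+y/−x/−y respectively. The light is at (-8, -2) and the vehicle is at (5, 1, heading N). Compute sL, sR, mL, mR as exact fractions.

left sensor world pos  = (2, 3); dL² = 125
right sensor world pos = (8, 3); dR² = 281
sL = 200/125 = 8/5
sR = 200/281 = 200/281
mL = -1·sL + 0·sR = -8/5
mR = 1/2·sL + 1·sR = 2124/1405

8/5 200/281 -8/5 2124/1405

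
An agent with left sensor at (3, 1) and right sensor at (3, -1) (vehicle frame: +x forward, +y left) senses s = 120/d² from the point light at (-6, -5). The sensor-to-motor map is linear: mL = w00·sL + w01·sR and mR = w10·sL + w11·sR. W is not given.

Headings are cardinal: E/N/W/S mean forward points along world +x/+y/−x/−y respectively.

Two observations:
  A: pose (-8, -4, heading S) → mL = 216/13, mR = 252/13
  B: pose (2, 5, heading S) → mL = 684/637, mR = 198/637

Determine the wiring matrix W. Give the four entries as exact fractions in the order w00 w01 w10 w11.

obs A: pose=(-8,-4,S) → sL=24, sR=120/13, mL=216/13, mR=252/13
obs B: pose=(2,5,S) → sL=12/13, sR=60/49, mL=684/637, mR=198/637
sensor matrix S = [[24, 120/13], [12/13, 60/49]]; det S = 172800/8281
solve [mL_A; mL_B] = S·[w00; w01] and [mR_A; mR_B] = S·[w10; w11]:
  w00 = 1/2, w01 = 1/2, w10 = 1, w11 = -1/2

1/2 1/2 1 -1/2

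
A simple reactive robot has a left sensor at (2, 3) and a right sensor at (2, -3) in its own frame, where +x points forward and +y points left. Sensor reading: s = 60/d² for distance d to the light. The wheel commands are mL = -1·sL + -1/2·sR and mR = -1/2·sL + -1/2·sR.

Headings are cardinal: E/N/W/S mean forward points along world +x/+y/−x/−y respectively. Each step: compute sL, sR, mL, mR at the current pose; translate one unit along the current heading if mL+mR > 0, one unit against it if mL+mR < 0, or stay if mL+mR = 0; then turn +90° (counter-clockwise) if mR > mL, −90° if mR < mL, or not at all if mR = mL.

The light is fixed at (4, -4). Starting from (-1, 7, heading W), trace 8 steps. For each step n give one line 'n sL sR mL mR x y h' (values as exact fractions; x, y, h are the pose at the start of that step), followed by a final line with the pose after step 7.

0 60/113 12/49 -3618/5537 -2148/5537 -1 7 W
1 30/41 6/13 -513/533 -318/533 0 7 S
2 60/229 12/17 -2394/3893 -1884/3893 0 8 E
3 3/13 3/10 -99/260 -69/260 -1 8 N
4 60/113 12/49 -3618/5537 -2148/5537 -1 7 W
5 30/41 6/13 -513/533 -318/533 0 7 S
6 60/229 12/17 -2394/3893 -1884/3893 0 8 E
7 3/13 3/10 -99/260 -69/260 -1 8 N
final -1 7 W

n=0: pose=(-1,7,W); sL=60/113, sR=12/49; mL=-3618/5537, mR=-2148/5537; mL+mR=-5766/5537 → advance -1; mR−mL=30/113 → turn +1·90°
n=1: pose=(0,7,S); sL=30/41, sR=6/13; mL=-513/533, mR=-318/533; mL+mR=-831/533 → advance -1; mR−mL=15/41 → turn +1·90°
n=2: pose=(0,8,E); sL=60/229, sR=12/17; mL=-2394/3893, mR=-1884/3893; mL+mR=-4278/3893 → advance -1; mR−mL=30/229 → turn +1·90°
n=3: pose=(-1,8,N); sL=3/13, sR=3/10; mL=-99/260, mR=-69/260; mL+mR=-42/65 → advance -1; mR−mL=3/26 → turn +1·90°
n=4: pose=(-1,7,W); sL=60/113, sR=12/49; mL=-3618/5537, mR=-2148/5537; mL+mR=-5766/5537 → advance -1; mR−mL=30/113 → turn +1·90°
n=5: pose=(0,7,S); sL=30/41, sR=6/13; mL=-513/533, mR=-318/533; mL+mR=-831/533 → advance -1; mR−mL=15/41 → turn +1·90°
n=6: pose=(0,8,E); sL=60/229, sR=12/17; mL=-2394/3893, mR=-1884/3893; mL+mR=-4278/3893 → advance -1; mR−mL=30/229 → turn +1·90°
n=7: pose=(-1,8,N); sL=3/13, sR=3/10; mL=-99/260, mR=-69/260; mL+mR=-42/65 → advance -1; mR−mL=3/26 → turn +1·90°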